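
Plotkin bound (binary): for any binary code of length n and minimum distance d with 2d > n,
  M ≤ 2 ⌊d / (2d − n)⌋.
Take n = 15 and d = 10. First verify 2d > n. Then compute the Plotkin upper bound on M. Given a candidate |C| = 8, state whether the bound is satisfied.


Plotkin bound M ≤ 4; given |C| = 8 > bound (violated).

Check applicability: 2d = 20, n = 15.
2d − n = 5 > 0, so Plotkin applies.
Compute d/(2d−n) = 10/5 ≈ 2.0000.
⌊d/(2d−n)⌋ = 2.
Plotkin bound: M ≤ 2·2 = 4.
Given |C| = 8, check: VIOLATED.
This |C| is above the Plotkin bound, so no binary code with n = 15, d = 10 and 8 codewords exists.


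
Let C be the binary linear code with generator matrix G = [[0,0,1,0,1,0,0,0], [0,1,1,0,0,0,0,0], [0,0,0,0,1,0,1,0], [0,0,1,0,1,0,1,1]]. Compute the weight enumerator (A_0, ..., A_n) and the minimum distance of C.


Weight distribution: A_0 = 1, A_2 = 10, A_4 = 5. Minimum distance d = 2.

Enumerate all 2^4 = 16 messages m ∈ F_2^4.
For each, compute codeword c = mG in F_2^8, then tally its weight.
  m = 0000 → c = 00000000, weight = 0.
  m = 1000 → c = 00101000, weight = 2.
  m = 0100 → c = 01100000, weight = 2.
  m = 1100 → c = 01001000, weight = 2.
  m = 0010 → c = 00001010, weight = 2.
  m = 1010 → c = 00100010, weight = 2.
  m = 0110 → c = 01101010, weight = 4.
  m = 1110 → c = 01000010, weight = 2.
  m = 0001 → c = 00101011, weight = 4.
  m = 1001 → c = 00000011, weight = 2.
  m = 0101 → c = 01001011, weight = 4.
  m = 1101 → c = 01100011, weight = 4.
  m = 0011 → c = 00100001, weight = 2.
  m = 1011 → c = 00001001, weight = 2.
  m = 0111 → c = 01000001, weight = 2.
  m = 1111 → c = 01101001, weight = 4.
Tally weights:
  weight 0: 1 codewords.
  weight 2: 10 codewords.
  weight 4: 5 codewords.
Minimum distance d = smallest w > 0 with A_w > 0 = 2.
Sanity: Σ A_w = 16 = 2^4 = 16 ✓.


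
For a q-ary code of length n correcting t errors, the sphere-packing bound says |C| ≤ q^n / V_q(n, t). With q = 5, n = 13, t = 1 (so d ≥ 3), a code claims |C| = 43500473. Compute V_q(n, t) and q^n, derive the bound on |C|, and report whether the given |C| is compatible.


V_q(n, t) = 53, q^n = 1220703125, Hamming bound = 23032134, |C| = 43500473 > bound (violated).

Step 1: Compute V_q(n, t) = Σ_{j=0}^1 C(n, j) (q−1)^j.
  j = 0: C(13,0)·(4)^0 = 1·1 = 1.
  j = 1: C(13,1)·(4)^1 = 13·4 = 52.
  V_q(n, t) = 1 + 52 = 53.
Step 2: q^n = 5^13 = 1220703125.
Step 3: Hamming bound ⌊q^n / V_q(n,t)⌋ = ⌊1220703125/53⌋ = 23032134.
Step 4: Compare |C| = 43500473 to 23032134: violated.
The claimed |C| lies above the Hamming bound, so no 5-ary code of length 13 with d ≥ 3 can have 43500473 codewords.


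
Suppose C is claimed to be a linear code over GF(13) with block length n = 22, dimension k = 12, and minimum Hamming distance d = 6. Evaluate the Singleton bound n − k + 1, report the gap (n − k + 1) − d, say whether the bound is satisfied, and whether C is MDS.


Singleton RHS = n − k + 1 = 11, slack = 5, bound satisfied, not MDS.

Singleton bound: d ≤ n − k + 1.
Here n = 22, k = 12, so n − k + 1 = 11.
Given d = 6, check d ≤ 11: YES.
Slack = (n − k + 1) − d = 5.
The code is NOT MDS (slack = 5 > 0).
Description: the claimed parameters are [22, 12, 6]_13; such a code would be non-MDS.


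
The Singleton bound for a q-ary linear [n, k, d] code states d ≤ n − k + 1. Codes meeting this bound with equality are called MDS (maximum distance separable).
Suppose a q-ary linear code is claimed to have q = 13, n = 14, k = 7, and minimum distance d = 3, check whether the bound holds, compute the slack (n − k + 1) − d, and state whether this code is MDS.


Singleton RHS = n − k + 1 = 8, slack = 5, bound satisfied, not MDS.

Singleton bound: d ≤ n − k + 1.
Here n = 14, k = 7, so n − k + 1 = 8.
Given d = 3, check d ≤ 8: YES.
Slack = (n − k + 1) − d = 5.
The code is NOT MDS (slack = 5 > 0).
Description: the claimed parameters are [14, 7, 3]_13; such a code would be non-MDS.


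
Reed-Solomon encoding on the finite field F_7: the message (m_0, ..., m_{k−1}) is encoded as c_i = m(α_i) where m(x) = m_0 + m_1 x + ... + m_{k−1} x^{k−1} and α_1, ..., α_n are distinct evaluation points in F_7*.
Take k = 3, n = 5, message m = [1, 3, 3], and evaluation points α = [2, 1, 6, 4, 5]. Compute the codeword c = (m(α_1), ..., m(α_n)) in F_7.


c = [5, 0, 1, 5, 0]

Message polynomial: m(x) = 1 + 3·x + 3·x^2 (mod 7).
For each evaluation point α_i, compute m(α_i) mod 7:
  α_1 = 2: Horner steps 3 → 2 → 5, so m(2) = 5.
  α_2 = 1: Horner steps 3 → 6 → 0, so m(1) = 0.
  α_3 = 6: Horner steps 3 → 0 → 1, so m(6) = 1.
  α_4 = 4: Horner steps 3 → 1 → 5, so m(4) = 5.
  α_5 = 5: Horner steps 3 → 4 → 0, so m(5) = 0.
Codeword c = [5, 0, 1, 5, 0] ∈ F_7^5.


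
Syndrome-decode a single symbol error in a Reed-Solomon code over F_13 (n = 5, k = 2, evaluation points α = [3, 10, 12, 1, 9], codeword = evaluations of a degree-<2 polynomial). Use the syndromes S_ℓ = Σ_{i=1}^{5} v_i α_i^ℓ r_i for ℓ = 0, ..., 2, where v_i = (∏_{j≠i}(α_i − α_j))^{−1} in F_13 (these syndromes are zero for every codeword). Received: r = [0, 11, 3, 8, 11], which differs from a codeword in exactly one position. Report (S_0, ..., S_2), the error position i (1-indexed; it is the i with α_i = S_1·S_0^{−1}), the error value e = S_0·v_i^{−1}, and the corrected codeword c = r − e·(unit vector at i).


S = (9, 3, 1), error at position 5, error magnitude e = 9, c = [0, 11, 3, 8, 2].

Step 1: column multipliers v_i = (∏_{j≠i}(α_i − α_j))^{−1} mod 13.
  i = 1 (α = 3): (3−10)(3−12)(3−1)(3−9) = (−7)·(−9)·2·(−6) = −756 ≡ 11, so v_1 = 11^{−1} = 6 (mod 13).
  i = 2 (α = 10): (10−3)(10−12)(10−1)(10−9) = 7·(−2)·9·1 = −126 ≡ 4, so v_2 = 4^{−1} = 10 (mod 13).
  i = 3 (α = 12): (12−3)(12−10)(12−1)(12−9) = 9·2·11·3 = 594 ≡ 9, so v_3 = 9^{−1} = 3 (mod 13).
  i = 4 (α = 1): (1−3)(1−10)(1−12)(1−9) = (−2)·(−9)·(−11)·(−8) = 1584 ≡ 11, so v_4 = 11^{−1} = 6 (mod 13).
  i = 5 (α = 9): (9−3)(9−10)(9−12)(9−1) = 6·(−1)·(−3)·8 = 144 ≡ 1, so v_5 = 1^{−1} = 1 (mod 13).
  v = [6, 10, 3, 6, 1].
Step 2: syndromes of r = [0, 11, 3, 8, 11] (all sums mod 13).
  S_0 = Σ v_i r_i = 6·0 + 10·11 + 3·3 + 6·8 + 1·11 = 178 ≡ 9.
  S_1 = Σ v_i α_i r_i = 6·3·0 + 10·10·11 + 3·12·3 + 6·1·8 + 1·9·11 = 1355 ≡ 3.
  α_i^2 mod 13 = [9, 9, 1, 1, 3].
  S_2 = Σ v_i α_i^2 r_i = 6·9·0 + 10·9·11 + 3·1·3 + 6·1·8 + 1·3·11 = 1080 ≡ 1.
  S = (9, 3, 1) ≠ 0, so r is not a codeword (an error is present).
Step 3: locate the error. For a single error e at position i, S_ℓ = v_i·e·α_i^ℓ, so α_err = S_1/S_0.
  S_0^{−1} = 9^{−1} = 3 (mod 13), so α_err = 3·3 = 9 ≡ 9 = α_5. Error position i = 5.
  Consistency check: S_2/S_1 = 1·9 = 9 ≡ 9 = α_err ✓ (single-error assumption holds).
Step 4: error magnitude e = S_0/v_5 = S_0·∏_{j≠5}(α_5 − α_j) = 9·1 = 9 ≡ 9 (mod 13).
Step 5: correct position 5: c_5 = r_5 − e = 11 − 9 ≡ 2 (mod 13). Hence c = [0, 11, 3, 8, 2].
  Check: interpolating c through the α_i gives m(x) = 12 + 9·x (degree < 2) with m(α_i) = c_i for every i, so c is indeed a codeword.


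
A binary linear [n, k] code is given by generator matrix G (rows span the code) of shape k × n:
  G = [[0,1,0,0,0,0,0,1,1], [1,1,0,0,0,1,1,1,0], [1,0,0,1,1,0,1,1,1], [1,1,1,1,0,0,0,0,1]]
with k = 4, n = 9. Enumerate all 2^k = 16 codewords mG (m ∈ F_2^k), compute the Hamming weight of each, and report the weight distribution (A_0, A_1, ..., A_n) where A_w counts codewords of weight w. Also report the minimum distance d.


Weight distribution: A_0 = 1, A_3 = 1, A_4 = 5, A_5 = 6, A_6 = 2, A_7 = 1. Minimum distance d = 3.

Enumerate all 2^4 = 16 messages m ∈ F_2^4.
For each, compute codeword c = mG in F_2^9, then tally its weight.
  m = 0000 → c = 000000000, weight = 0.
  m = 1000 → c = 010000011, weight = 3.
  m = 0100 → c = 110001110, weight = 5.
  m = 1100 → c = 100001101, weight = 4.
  m = 0010 → c = 100110111, weight = 6.
  m = 1010 → c = 110110100, weight = 5.
  m = 0110 → c = 010111001, weight = 5.
  m = 1110 → c = 000111010, weight = 4.
  m = 0001 → c = 111100001, weight = 5.
  m = 1001 → c = 101100010, weight = 4.
  m = 0101 → c = 001101111, weight = 6.
  m = 1101 → c = 011101100, weight = 5.
  m = 0011 → c = 011010110, weight = 5.
  m = 1011 → c = 001010101, weight = 4.
  m = 0111 → c = 101011000, weight = 4.
  m = 1111 → c = 111011011, weight = 7.
Tally weights:
  weight 0: 1 codewords.
  weight 3: 1 codewords.
  weight 4: 5 codewords.
  weight 5: 6 codewords.
  weight 6: 2 codewords.
  weight 7: 1 codewords.
Minimum distance d = smallest w > 0 with A_w > 0 = 3.
Sanity: Σ A_w = 16 = 2^4 = 16 ✓.


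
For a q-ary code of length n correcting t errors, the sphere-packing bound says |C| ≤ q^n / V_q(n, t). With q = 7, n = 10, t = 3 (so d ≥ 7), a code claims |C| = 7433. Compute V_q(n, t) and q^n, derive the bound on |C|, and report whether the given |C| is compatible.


V_q(n, t) = 27601, q^n = 282475249, Hamming bound = 10234, |C| = 7433 ≤ bound (satisfied).

Step 1: Compute V_q(n, t) = Σ_{j=0}^3 C(n, j) (q−1)^j.
  j = 0: C(10,0)·(6)^0 = 1·1 = 1.
  j = 1: C(10,1)·(6)^1 = 10·6 = 60.
  j = 2: C(10,2)·(6)^2 = 45·36 = 1620.
  j = 3: C(10,3)·(6)^3 = 120·216 = 25920.
  V_q(n, t) = 1 + 60 + 1620 + 25920 = 27601.
Step 2: q^n = 7^10 = 282475249.
Step 3: Hamming bound ⌊q^n / V_q(n,t)⌋ = ⌊282475249/27601⌋ = 10234.
Step 4: Compare |C| = 7433 to 10234: satisfied.
The claimed |C| lies below the Hamming bound.


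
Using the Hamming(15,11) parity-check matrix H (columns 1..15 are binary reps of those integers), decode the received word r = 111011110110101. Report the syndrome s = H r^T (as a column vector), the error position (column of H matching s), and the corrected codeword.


s = (1, 1, 1, 1)^T, error position = 15, corrected codeword c = 111011110110100

Compute s = H r^T mod 2 one row at a time:
  s_1 = 1 + 0 + 1 + 1 + 0 + 1 + 0 + 1 = 5 ≡ 1 (mod 2).
  s_2 = 0 + 1 + 1 + 1 + 0 + 1 + 0 + 1 = 5 ≡ 1 (mod 2).
  s_3 = 1 + 1 + 1 + 1 + 1 + 1 + 0 + 1 = 7 ≡ 1 (mod 2).
  s_4 = 1 + 1 + 1 + 1 + 0 + 1 + 1 + 1 = 7 ≡ 1 (mod 2).
s = (1, 1, 1, 1)^T — this equals column 15 of H (binary 1111), so error is at position 15.
Correct: flip bit 15 of r = 111011110110101 to get c = 111011110110100.


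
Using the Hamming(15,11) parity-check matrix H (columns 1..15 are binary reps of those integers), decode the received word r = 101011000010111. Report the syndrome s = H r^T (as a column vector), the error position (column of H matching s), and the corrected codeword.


s = (0, 1, 1, 0)^T, error position = 6, corrected codeword c = 101010000010111

Compute s = H r^T mod 2 one row at a time:
  s_1 = 0 + 0 + 0 + 1 + 0 + 1 + 1 + 1 = 4 ≡ 0 (mod 2).
  s_2 = 0 + 1 + 1 + 0 + 0 + 1 + 1 + 1 = 5 ≡ 1 (mod 2).
  s_3 = 0 + 1 + 1 + 0 + 0 + 1 + 1 + 1 = 5 ≡ 1 (mod 2).
  s_4 = 1 + 1 + 1 + 0 + 0 + 1 + 1 + 1 = 6 ≡ 0 (mod 2).
s = (0, 1, 1, 0)^T — this equals column 6 of H (binary 0110), so error is at position 6.
Correct: flip bit 6 of r = 101011000010111 to get c = 101010000010111.


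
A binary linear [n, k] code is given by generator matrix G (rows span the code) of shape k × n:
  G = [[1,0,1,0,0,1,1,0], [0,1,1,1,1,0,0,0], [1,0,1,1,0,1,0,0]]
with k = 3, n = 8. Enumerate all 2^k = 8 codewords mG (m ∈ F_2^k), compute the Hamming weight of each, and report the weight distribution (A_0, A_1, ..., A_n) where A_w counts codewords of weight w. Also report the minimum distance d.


Weight distribution: A_0 = 1, A_2 = 1, A_4 = 5, A_6 = 1. Minimum distance d = 2.

Enumerate all 2^3 = 8 messages m ∈ F_2^3.
For each, compute codeword c = mG in F_2^8, then tally its weight.
  m = 000 → c = 00000000, weight = 0.
  m = 100 → c = 10100110, weight = 4.
  m = 010 → c = 01111000, weight = 4.
  m = 110 → c = 11011110, weight = 6.
  m = 001 → c = 10110100, weight = 4.
  m = 101 → c = 00010010, weight = 2.
  m = 011 → c = 11001100, weight = 4.
  m = 111 → c = 01101010, weight = 4.
Tally weights:
  weight 0: 1 codewords.
  weight 2: 1 codewords.
  weight 4: 5 codewords.
  weight 6: 1 codewords.
Minimum distance d = smallest w > 0 with A_w > 0 = 2.
Sanity: Σ A_w = 8 = 2^3 = 8 ✓.


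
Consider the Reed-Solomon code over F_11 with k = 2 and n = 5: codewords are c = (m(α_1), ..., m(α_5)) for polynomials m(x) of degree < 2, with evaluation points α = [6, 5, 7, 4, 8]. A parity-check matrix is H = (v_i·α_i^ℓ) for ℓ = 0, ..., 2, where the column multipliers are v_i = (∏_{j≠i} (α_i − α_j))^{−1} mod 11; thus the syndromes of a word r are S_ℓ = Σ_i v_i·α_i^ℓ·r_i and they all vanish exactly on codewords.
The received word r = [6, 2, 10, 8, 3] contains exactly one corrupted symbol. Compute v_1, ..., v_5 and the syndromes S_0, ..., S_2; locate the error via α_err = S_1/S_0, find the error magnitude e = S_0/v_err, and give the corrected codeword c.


S = (5, 9, 3), error at position 4, error magnitude e = 10, c = [6, 2, 10, 9, 3].

Step 1: column multipliers v_i = (∏_{j≠i}(α_i − α_j))^{−1} mod 11.
  i = 1 (α = 6): (6−5)(6−7)(6−4)(6−8) = 1·(−1)·2·(−2) = 4 ≡ 4, so v_1 = 4^{−1} = 3 (mod 11).
  i = 2 (α = 5): (5−6)(5−7)(5−4)(5−8) = (−1)·(−2)·1·(−3) = −6 ≡ 5, so v_2 = 5^{−1} = 9 (mod 11).
  i = 3 (α = 7): (7−6)(7−5)(7−4)(7−8) = 1·2·3·(−1) = −6 ≡ 5, so v_3 = 5^{−1} = 9 (mod 11).
  i = 4 (α = 4): (4−6)(4−5)(4−7)(4−8) = (−2)·(−1)·(−3)·(−4) = 24 ≡ 2, so v_4 = 2^{−1} = 6 (mod 11).
  i = 5 (α = 8): (8−6)(8−5)(8−7)(8−4) = 2·3·1·4 = 24 ≡ 2, so v_5 = 2^{−1} = 6 (mod 11).
  v = [3, 9, 9, 6, 6].
Step 2: syndromes of r = [6, 2, 10, 8, 3] (all sums mod 11).
  S_0 = Σ v_i r_i = 3·6 + 9·2 + 9·10 + 6·8 + 6·3 = 192 ≡ 5.
  S_1 = Σ v_i α_i r_i = 3·6·6 + 9·5·2 + 9·7·10 + 6·4·8 + 6·8·3 = 1164 ≡ 9.
  α_i^2 mod 11 = [3, 3, 5, 5, 9].
  S_2 = Σ v_i α_i^2 r_i = 3·3·6 + 9·3·2 + 9·5·10 + 6·5·8 + 6·9·3 = 960 ≡ 3.
  S = (5, 9, 3) ≠ 0, so r is not a codeword (an error is present).
Step 3: locate the error. For a single error e at position i, S_ℓ = v_i·e·α_i^ℓ, so α_err = S_1/S_0.
  S_0^{−1} = 5^{−1} = 9 (mod 11), so α_err = 9·9 = 81 ≡ 4 = α_4. Error position i = 4.
  Consistency check: S_2/S_1 = 3·5 = 15 ≡ 4 = α_err ✓ (single-error assumption holds).
Step 4: error magnitude e = S_0/v_4 = S_0·∏_{j≠4}(α_4 − α_j) = 5·2 = 10 ≡ 10 (mod 11).
Step 5: correct position 4: c_4 = r_4 − e = 8 − 10 ≡ 9 (mod 11). Hence c = [6, 2, 10, 9, 3].
  Check: interpolating c through the α_i gives m(x) = 4 + 4·x (degree < 2) with m(α_i) = c_i for every i, so c is indeed a codeword.


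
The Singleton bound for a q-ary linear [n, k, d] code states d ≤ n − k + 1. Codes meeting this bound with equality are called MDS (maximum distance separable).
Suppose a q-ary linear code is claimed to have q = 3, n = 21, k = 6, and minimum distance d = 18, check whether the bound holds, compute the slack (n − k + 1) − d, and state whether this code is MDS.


Singleton RHS = n − k + 1 = 16, slack = -2, bound violated (no such code; not MDS).

Singleton bound: d ≤ n − k + 1.
Here n = 21, k = 6, so n − k + 1 = 16.
Given d = 18, check d ≤ 16: NO.
Slack = (n − k + 1) − d = -2.
The slack is negative: d = 18 exceeds n − k + 1 = 16 by 2, so the Singleton bound is violated and no linear [21, 6, 18]_3 code can exist. In particular it is not MDS (MDS requires d = n − k + 1 exactly).
Description: the claimed parameters are [21, 6, 18]_3; such a code would be impossible (violates the Singleton bound).


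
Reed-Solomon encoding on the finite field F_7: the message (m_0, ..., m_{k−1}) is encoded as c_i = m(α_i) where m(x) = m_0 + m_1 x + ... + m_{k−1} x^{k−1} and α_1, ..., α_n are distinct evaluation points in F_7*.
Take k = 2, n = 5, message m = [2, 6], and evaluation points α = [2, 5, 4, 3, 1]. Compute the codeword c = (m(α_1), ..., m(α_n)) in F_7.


c = [0, 4, 5, 6, 1]

Message polynomial: m(x) = 2 + 6·x (mod 7).
For each evaluation point α_i, compute m(α_i) mod 7:
  α_1 = 2: Horner steps 6 → 0, so m(2) = 0.
  α_2 = 5: Horner steps 6 → 4, so m(5) = 4.
  α_3 = 4: Horner steps 6 → 5, so m(4) = 5.
  α_4 = 3: Horner steps 6 → 6, so m(3) = 6.
  α_5 = 1: Horner steps 6 → 1, so m(1) = 1.
Codeword c = [0, 4, 5, 6, 1] ∈ F_7^5.


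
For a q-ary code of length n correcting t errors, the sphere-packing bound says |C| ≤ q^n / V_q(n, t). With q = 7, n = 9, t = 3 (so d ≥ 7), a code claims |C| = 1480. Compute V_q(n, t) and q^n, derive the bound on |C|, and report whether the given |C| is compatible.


V_q(n, t) = 19495, q^n = 40353607, Hamming bound = 2069, |C| = 1480 ≤ bound (satisfied).

Step 1: Compute V_q(n, t) = Σ_{j=0}^3 C(n, j) (q−1)^j.
  j = 0: C(9,0)·(6)^0 = 1·1 = 1.
  j = 1: C(9,1)·(6)^1 = 9·6 = 54.
  j = 2: C(9,2)·(6)^2 = 36·36 = 1296.
  j = 3: C(9,3)·(6)^3 = 84·216 = 18144.
  V_q(n, t) = 1 + 54 + 1296 + 18144 = 19495.
Step 2: q^n = 7^9 = 40353607.
Step 3: Hamming bound ⌊q^n / V_q(n,t)⌋ = ⌊40353607/19495⌋ = 2069.
Step 4: Compare |C| = 1480 to 2069: satisfied.
The claimed |C| lies below the Hamming bound.


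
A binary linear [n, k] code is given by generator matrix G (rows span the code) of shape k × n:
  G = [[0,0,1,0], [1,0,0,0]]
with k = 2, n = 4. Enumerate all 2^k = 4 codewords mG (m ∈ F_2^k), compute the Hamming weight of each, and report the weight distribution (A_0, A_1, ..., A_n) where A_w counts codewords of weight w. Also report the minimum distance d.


Weight distribution: A_0 = 1, A_1 = 2, A_2 = 1. Minimum distance d = 1.

Enumerate all 2^2 = 4 messages m ∈ F_2^2.
For each, compute codeword c = mG in F_2^4, then tally its weight.
  m = 00 → c = 0000, weight = 0.
  m = 10 → c = 0010, weight = 1.
  m = 01 → c = 1000, weight = 1.
  m = 11 → c = 1010, weight = 2.
Tally weights:
  weight 0: 1 codewords.
  weight 1: 2 codewords.
  weight 2: 1 codewords.
Minimum distance d = smallest w > 0 with A_w > 0 = 1.
Sanity: Σ A_w = 4 = 2^2 = 4 ✓.


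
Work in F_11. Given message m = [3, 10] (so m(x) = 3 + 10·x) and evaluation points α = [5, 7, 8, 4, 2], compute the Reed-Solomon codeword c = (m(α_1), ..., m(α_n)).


c = [9, 7, 6, 10, 1]

Message polynomial: m(x) = 3 + 10·x (mod 11).
For each evaluation point α_i, compute m(α_i) mod 11:
  α_1 = 5: Horner steps 10 → 9, so m(5) = 9.
  α_2 = 7: Horner steps 10 → 7, so m(7) = 7.
  α_3 = 8: Horner steps 10 → 6, so m(8) = 6.
  α_4 = 4: Horner steps 10 → 10, so m(4) = 10.
  α_5 = 2: Horner steps 10 → 1, so m(2) = 1.
Codeword c = [9, 7, 6, 10, 1] ∈ F_11^5.


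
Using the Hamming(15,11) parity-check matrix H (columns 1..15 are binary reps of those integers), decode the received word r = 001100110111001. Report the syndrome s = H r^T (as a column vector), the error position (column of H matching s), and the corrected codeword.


s = (1, 0, 1, 0)^T, error position = 10, corrected codeword c = 001100110011001

Compute s = H r^T mod 2 one row at a time:
  s_1 = 1 + 0 + 1 + 1 + 1 + 0 + 0 + 1 = 5 ≡ 1 (mod 2).
  s_2 = 1 + 0 + 0 + 1 + 1 + 0 + 0 + 1 = 4 ≡ 0 (mod 2).
  s_3 = 0 + 1 + 0 + 1 + 1 + 1 + 0 + 1 = 5 ≡ 1 (mod 2).
  s_4 = 0 + 1 + 0 + 1 + 0 + 1 + 0 + 1 = 4 ≡ 0 (mod 2).
s = (1, 0, 1, 0)^T — this equals column 10 of H (binary 1010), so error is at position 10.
Correct: flip bit 10 of r = 001100110111001 to get c = 001100110011001.


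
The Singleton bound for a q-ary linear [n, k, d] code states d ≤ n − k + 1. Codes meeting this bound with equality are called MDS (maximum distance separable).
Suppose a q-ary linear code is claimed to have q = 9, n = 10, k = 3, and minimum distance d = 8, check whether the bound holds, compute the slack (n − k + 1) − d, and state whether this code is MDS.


Singleton RHS = n − k + 1 = 8, slack = 0, bound satisfied, MDS.

Singleton bound: d ≤ n − k + 1.
Here n = 10, k = 3, so n − k + 1 = 8.
Given d = 8, check d ≤ 8: YES.
Slack = (n − k + 1) − d = 0.
The code is MDS (slack = 0).
Description: the claimed parameters are [10, 3, 8]_9; such a code would be MDS (meets Singleton bound).


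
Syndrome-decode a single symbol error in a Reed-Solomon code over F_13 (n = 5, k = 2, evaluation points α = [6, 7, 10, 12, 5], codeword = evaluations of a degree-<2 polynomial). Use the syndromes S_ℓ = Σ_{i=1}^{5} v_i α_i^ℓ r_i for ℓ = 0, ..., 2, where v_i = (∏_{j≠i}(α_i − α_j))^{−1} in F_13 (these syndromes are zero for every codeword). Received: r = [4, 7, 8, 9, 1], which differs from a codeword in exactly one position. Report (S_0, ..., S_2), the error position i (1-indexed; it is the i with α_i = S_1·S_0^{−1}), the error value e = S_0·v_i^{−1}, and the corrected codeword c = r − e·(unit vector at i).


S = (7, 5, 11), error at position 3, error magnitude e = 5, c = [4, 7, 3, 9, 1].

Step 1: column multipliers v_i = (∏_{j≠i}(α_i − α_j))^{−1} mod 13.
  i = 1 (α = 6): (6−7)(6−10)(6−12)(6−5) = (−1)·(−4)·(−6)·1 = −24 ≡ 2, so v_1 = 2^{−1} = 7 (mod 13).
  i = 2 (α = 7): (7−6)(7−10)(7−12)(7−5) = 1·(−3)·(−5)·2 = 30 ≡ 4, so v_2 = 4^{−1} = 10 (mod 13).
  i = 3 (α = 10): (10−6)(10−7)(10−12)(10−5) = 4·3·(−2)·5 = −120 ≡ 10, so v_3 = 10^{−1} = 4 (mod 13).
  i = 4 (α = 12): (12−6)(12−7)(12−10)(12−5) = 6·5·2·7 = 420 ≡ 4, so v_4 = 4^{−1} = 10 (mod 13).
  i = 5 (α = 5): (5−6)(5−7)(5−10)(5−12) = (−1)·(−2)·(−5)·(−7) = 70 ≡ 5, so v_5 = 5^{−1} = 8 (mod 13).
  v = [7, 10, 4, 10, 8].
Step 2: syndromes of r = [4, 7, 8, 9, 1] (all sums mod 13).
  S_0 = Σ v_i r_i = 7·4 + 10·7 + 4·8 + 10·9 + 8·1 = 228 ≡ 7.
  S_1 = Σ v_i α_i r_i = 7·6·4 + 10·7·7 + 4·10·8 + 10·12·9 + 8·5·1 = 2098 ≡ 5.
  α_i^2 mod 13 = [10, 10, 9, 1, 12].
  S_2 = Σ v_i α_i^2 r_i = 7·10·4 + 10·10·7 + 4·9·8 + 10·1·9 + 8·12·1 = 1454 ≡ 11.
  S = (7, 5, 11) ≠ 0, so r is not a codeword (an error is present).
Step 3: locate the error. For a single error e at position i, S_ℓ = v_i·e·α_i^ℓ, so α_err = S_1/S_0.
  S_0^{−1} = 7^{−1} = 2 (mod 13), so α_err = 5·2 = 10 ≡ 10 = α_3. Error position i = 3.
  Consistency check: S_2/S_1 = 11·8 = 88 ≡ 10 = α_err ✓ (single-error assumption holds).
Step 4: error magnitude e = S_0/v_3 = S_0·∏_{j≠3}(α_3 − α_j) = 7·10 = 70 ≡ 5 (mod 13).
Step 5: correct position 3: c_3 = r_3 − e = 8 − 5 ≡ 3 (mod 13). Hence c = [4, 7, 3, 9, 1].
  Check: interpolating c through the α_i gives m(x) = 12 + 3·x (degree < 2) with m(α_i) = c_i for every i, so c is indeed a codeword.


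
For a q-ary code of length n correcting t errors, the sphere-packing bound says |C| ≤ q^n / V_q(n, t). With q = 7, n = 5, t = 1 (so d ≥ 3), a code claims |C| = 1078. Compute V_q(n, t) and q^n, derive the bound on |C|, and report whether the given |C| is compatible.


V_q(n, t) = 31, q^n = 16807, Hamming bound = 542, |C| = 1078 > bound (violated).

Step 1: Compute V_q(n, t) = Σ_{j=0}^1 C(n, j) (q−1)^j.
  j = 0: C(5,0)·(6)^0 = 1·1 = 1.
  j = 1: C(5,1)·(6)^1 = 5·6 = 30.
  V_q(n, t) = 1 + 30 = 31.
Step 2: q^n = 7^5 = 16807.
Step 3: Hamming bound ⌊q^n / V_q(n,t)⌋ = ⌊16807/31⌋ = 542.
Step 4: Compare |C| = 1078 to 542: violated.
The claimed |C| lies above the Hamming bound, so no 7-ary code of length 5 with d ≥ 3 can have 1078 codewords.


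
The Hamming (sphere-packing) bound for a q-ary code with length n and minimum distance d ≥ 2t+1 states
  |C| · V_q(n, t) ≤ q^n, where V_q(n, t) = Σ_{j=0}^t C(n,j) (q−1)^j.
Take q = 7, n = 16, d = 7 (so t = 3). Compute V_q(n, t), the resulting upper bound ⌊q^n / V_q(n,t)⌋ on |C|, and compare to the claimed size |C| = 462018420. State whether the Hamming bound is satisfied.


V_q(n, t) = 125377, q^n = 33232930569601, Hamming bound = 265064011, |C| = 462018420 > bound (violated).

Step 1: Compute V_q(n, t) = Σ_{j=0}^3 C(n, j) (q−1)^j.
  j = 0: C(16,0)·(6)^0 = 1·1 = 1.
  j = 1: C(16,1)·(6)^1 = 16·6 = 96.
  j = 2: C(16,2)·(6)^2 = 120·36 = 4320.
  j = 3: C(16,3)·(6)^3 = 560·216 = 120960.
  V_q(n, t) = 1 + 96 + 4320 + 120960 = 125377.
Step 2: q^n = 7^16 = 33232930569601.
Step 3: Hamming bound ⌊q^n / V_q(n,t)⌋ = ⌊33232930569601/125377⌋ = 265064011.
Step 4: Compare |C| = 462018420 to 265064011: violated.
The claimed |C| lies above the Hamming bound, so no 7-ary code of length 16 with d ≥ 7 can have 462018420 codewords.


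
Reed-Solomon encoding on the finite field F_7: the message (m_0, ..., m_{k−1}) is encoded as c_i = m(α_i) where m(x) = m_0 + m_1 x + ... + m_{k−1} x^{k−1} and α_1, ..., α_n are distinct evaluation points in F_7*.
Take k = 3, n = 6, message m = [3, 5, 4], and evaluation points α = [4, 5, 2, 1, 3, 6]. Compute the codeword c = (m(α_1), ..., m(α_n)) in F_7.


c = [3, 2, 1, 5, 5, 2]

Message polynomial: m(x) = 3 + 5·x + 4·x^2 (mod 7).
For each evaluation point α_i, compute m(α_i) mod 7:
  α_1 = 4: Horner steps 4 → 0 → 3, so m(4) = 3.
  α_2 = 5: Horner steps 4 → 4 → 2, so m(5) = 2.
  α_3 = 2: Horner steps 4 → 6 → 1, so m(2) = 1.
  α_4 = 1: Horner steps 4 → 2 → 5, so m(1) = 5.
  α_5 = 3: Horner steps 4 → 3 → 5, so m(3) = 5.
  α_6 = 6: Horner steps 4 → 1 → 2, so m(6) = 2.
Codeword c = [3, 2, 1, 5, 5, 2] ∈ F_7^6.


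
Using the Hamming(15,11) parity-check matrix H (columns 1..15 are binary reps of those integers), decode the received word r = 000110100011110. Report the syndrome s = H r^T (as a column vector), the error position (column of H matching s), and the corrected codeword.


s = (0, 0, 1, 0)^T, error position = 2, corrected codeword c = 010110100011110

Compute s = H r^T mod 2 one row at a time:
  s_1 = 0 + 0 + 0 + 1 + 1 + 1 + 1 + 0 = 4 ≡ 0 (mod 2).
  s_2 = 1 + 1 + 0 + 1 + 1 + 1 + 1 + 0 = 6 ≡ 0 (mod 2).
  s_3 = 0 + 0 + 0 + 1 + 0 + 1 + 1 + 0 = 3 ≡ 1 (mod 2).
  s_4 = 0 + 0 + 1 + 1 + 0 + 1 + 1 + 0 = 4 ≡ 0 (mod 2).
s = (0, 0, 1, 0)^T — this equals column 2 of H (binary 0010), so error is at position 2.
Correct: flip bit 2 of r = 000110100011110 to get c = 010110100011110.


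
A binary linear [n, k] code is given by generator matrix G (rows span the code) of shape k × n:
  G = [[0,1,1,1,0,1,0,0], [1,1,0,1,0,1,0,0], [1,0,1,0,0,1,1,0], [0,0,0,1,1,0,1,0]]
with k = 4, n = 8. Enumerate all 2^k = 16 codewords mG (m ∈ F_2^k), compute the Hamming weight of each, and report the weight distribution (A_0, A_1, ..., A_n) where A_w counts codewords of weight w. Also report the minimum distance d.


Weight distribution: A_0 = 1, A_2 = 2, A_3 = 4, A_4 = 5, A_5 = 4. Minimum distance d = 2.

Enumerate all 2^4 = 16 messages m ∈ F_2^4.
For each, compute codeword c = mG in F_2^8, then tally its weight.
  m = 0000 → c = 00000000, weight = 0.
  m = 1000 → c = 01110100, weight = 4.
  m = 0100 → c = 11010100, weight = 4.
  m = 1100 → c = 10100000, weight = 2.
  m = 0010 → c = 10100110, weight = 4.
  m = 1010 → c = 11010010, weight = 4.
  m = 0110 → c = 01110010, weight = 4.
  m = 1110 → c = 00000110, weight = 2.
  m = 0001 → c = 00011010, weight = 3.
  m = 1001 → c = 01101110, weight = 5.
  m = 0101 → c = 11001110, weight = 5.
  m = 1101 → c = 10111010, weight = 5.
  m = 0011 → c = 10111100, weight = 5.
  m = 1011 → c = 11001000, weight = 3.
  m = 0111 → c = 01101000, weight = 3.
  m = 1111 → c = 00011100, weight = 3.
Tally weights:
  weight 0: 1 codewords.
  weight 2: 2 codewords.
  weight 3: 4 codewords.
  weight 4: 5 codewords.
  weight 5: 4 codewords.
Minimum distance d = smallest w > 0 with A_w > 0 = 2.
Sanity: Σ A_w = 16 = 2^4 = 16 ✓.


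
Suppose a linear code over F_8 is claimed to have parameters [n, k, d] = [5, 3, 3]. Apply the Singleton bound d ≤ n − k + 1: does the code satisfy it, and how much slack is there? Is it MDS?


Singleton RHS = n − k + 1 = 3, slack = 0, bound satisfied, MDS.

Singleton bound: d ≤ n − k + 1.
Here n = 5, k = 3, so n − k + 1 = 3.
Given d = 3, check d ≤ 3: YES.
Slack = (n − k + 1) − d = 0.
The code is MDS (slack = 0).
Description: the claimed parameters are [5, 3, 3]_8; such a code would be MDS (meets Singleton bound).


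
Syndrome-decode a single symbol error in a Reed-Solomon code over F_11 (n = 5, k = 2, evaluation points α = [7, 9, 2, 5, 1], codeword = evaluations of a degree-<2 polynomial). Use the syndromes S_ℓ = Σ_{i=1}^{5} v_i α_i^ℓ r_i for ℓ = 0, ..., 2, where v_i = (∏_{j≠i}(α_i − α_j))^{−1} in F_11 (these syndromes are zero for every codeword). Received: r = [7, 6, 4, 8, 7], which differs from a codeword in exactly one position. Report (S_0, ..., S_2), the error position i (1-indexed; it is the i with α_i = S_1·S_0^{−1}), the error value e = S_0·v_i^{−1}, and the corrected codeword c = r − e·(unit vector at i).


S = (6, 6, 6), error at position 5, error magnitude e = 8, c = [7, 6, 4, 8, 10].

Step 1: column multipliers v_i = (∏_{j≠i}(α_i − α_j))^{−1} mod 11.
  i = 1 (α = 7): (7−9)(7−2)(7−5)(7−1) = (−2)·5·2·6 = −120 ≡ 1, so v_1 = 1^{−1} = 1 (mod 11).
  i = 2 (α = 9): (9−7)(9−2)(9−5)(9−1) = 2·7·4·8 = 448 ≡ 8, so v_2 = 8^{−1} = 7 (mod 11).
  i = 3 (α = 2): (2−7)(2−9)(2−5)(2−1) = (−5)·(−7)·(−3)·1 = −105 ≡ 5, so v_3 = 5^{−1} = 9 (mod 11).
  i = 4 (α = 5): (5−7)(5−9)(5−2)(5−1) = (−2)·(−4)·3·4 = 96 ≡ 8, so v_4 = 8^{−1} = 7 (mod 11).
  i = 5 (α = 1): (1−7)(1−9)(1−2)(1−5) = (−6)·(−8)·(−1)·(−4) = 192 ≡ 5, so v_5 = 5^{−1} = 9 (mod 11).
  v = [1, 7, 9, 7, 9].
Step 2: syndromes of r = [7, 6, 4, 8, 7] (all sums mod 11).
  S_0 = Σ v_i r_i = 1·7 + 7·6 + 9·4 + 7·8 + 9·7 = 204 ≡ 6.
  S_1 = Σ v_i α_i r_i = 1·7·7 + 7·9·6 + 9·2·4 + 7·5·8 + 9·1·7 = 842 ≡ 6.
  α_i^2 mod 11 = [5, 4, 4, 3, 1].
  S_2 = Σ v_i α_i^2 r_i = 1·5·7 + 7·4·6 + 9·4·4 + 7·3·8 + 9·1·7 = 578 ≡ 6.
  S = (6, 6, 6) ≠ 0, so r is not a codeword (an error is present).
Step 3: locate the error. For a single error e at position i, S_ℓ = v_i·e·α_i^ℓ, so α_err = S_1/S_0.
  S_0^{−1} = 6^{−1} = 2 (mod 11), so α_err = 6·2 = 12 ≡ 1 = α_5. Error position i = 5.
  Consistency check: S_2/S_1 = 6·2 = 12 ≡ 1 = α_err ✓ (single-error assumption holds).
Step 4: error magnitude e = S_0/v_5 = S_0·∏_{j≠5}(α_5 − α_j) = 6·5 = 30 ≡ 8 (mod 11).
Step 5: correct position 5: c_5 = r_5 − e = 7 − 8 ≡ 10 (mod 11). Hence c = [7, 6, 4, 8, 10].
  Check: interpolating c through the α_i gives m(x) = 5 + 5·x (degree < 2) with m(α_i) = c_i for every i, so c is indeed a codeword.


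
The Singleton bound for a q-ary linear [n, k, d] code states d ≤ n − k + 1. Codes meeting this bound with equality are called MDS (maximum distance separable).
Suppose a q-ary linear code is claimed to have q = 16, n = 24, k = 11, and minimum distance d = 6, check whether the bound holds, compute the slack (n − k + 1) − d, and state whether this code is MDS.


Singleton RHS = n − k + 1 = 14, slack = 8, bound satisfied, not MDS.

Singleton bound: d ≤ n − k + 1.
Here n = 24, k = 11, so n − k + 1 = 14.
Given d = 6, check d ≤ 14: YES.
Slack = (n − k + 1) − d = 8.
The code is NOT MDS (slack = 8 > 0).
Description: the claimed parameters are [24, 11, 6]_16; such a code would be non-MDS.


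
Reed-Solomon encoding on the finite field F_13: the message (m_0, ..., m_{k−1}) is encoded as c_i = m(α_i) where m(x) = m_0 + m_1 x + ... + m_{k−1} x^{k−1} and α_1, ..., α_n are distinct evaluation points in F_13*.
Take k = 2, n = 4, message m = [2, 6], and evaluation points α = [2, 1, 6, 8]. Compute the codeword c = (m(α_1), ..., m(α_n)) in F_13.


c = [1, 8, 12, 11]

Message polynomial: m(x) = 2 + 6·x (mod 13).
For each evaluation point α_i, compute m(α_i) mod 13:
  α_1 = 2: Horner steps 6 → 1, so m(2) = 1.
  α_2 = 1: Horner steps 6 → 8, so m(1) = 8.
  α_3 = 6: Horner steps 6 → 12, so m(6) = 12.
  α_4 = 8: Horner steps 6 → 11, so m(8) = 11.
Codeword c = [1, 8, 12, 11] ∈ F_13^4.


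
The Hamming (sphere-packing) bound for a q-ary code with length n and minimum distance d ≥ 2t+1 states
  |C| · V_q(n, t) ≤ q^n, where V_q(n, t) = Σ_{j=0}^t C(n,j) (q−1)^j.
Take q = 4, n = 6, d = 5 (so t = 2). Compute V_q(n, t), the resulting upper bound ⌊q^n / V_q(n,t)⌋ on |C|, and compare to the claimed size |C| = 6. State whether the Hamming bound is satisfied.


V_q(n, t) = 154, q^n = 4096, Hamming bound = 26, |C| = 6 ≤ bound (satisfied).

Step 1: Compute V_q(n, t) = Σ_{j=0}^2 C(n, j) (q−1)^j.
  j = 0: C(6,0)·(3)^0 = 1·1 = 1.
  j = 1: C(6,1)·(3)^1 = 6·3 = 18.
  j = 2: C(6,2)·(3)^2 = 15·9 = 135.
  V_q(n, t) = 1 + 18 + 135 = 154.
Step 2: q^n = 4^6 = 4096.
Step 3: Hamming bound ⌊q^n / V_q(n,t)⌋ = ⌊4096/154⌋ = 26.
Step 4: Compare |C| = 6 to 26: satisfied.
The claimed |C| lies below the Hamming bound.


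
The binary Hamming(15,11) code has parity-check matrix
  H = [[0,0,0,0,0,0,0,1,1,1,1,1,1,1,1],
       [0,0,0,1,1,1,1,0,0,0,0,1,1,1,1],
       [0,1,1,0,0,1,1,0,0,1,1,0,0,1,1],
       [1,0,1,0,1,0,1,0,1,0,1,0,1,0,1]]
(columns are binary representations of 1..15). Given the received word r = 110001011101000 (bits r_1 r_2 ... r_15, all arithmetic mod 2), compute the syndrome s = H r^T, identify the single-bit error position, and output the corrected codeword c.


s = (0, 0, 1, 0)^T, error position = 2, corrected codeword c = 100001011101000

Compute s = H r^T mod 2 one row at a time:
  s_1 = 1 + 1 + 1 + 0 + 1 + 0 + 0 + 0 = 4 ≡ 0 (mod 2).
  s_2 = 0 + 0 + 1 + 0 + 1 + 0 + 0 + 0 = 2 ≡ 0 (mod 2).
  s_3 = 1 + 0 + 1 + 0 + 1 + 0 + 0 + 0 = 3 ≡ 1 (mod 2).
  s_4 = 1 + 0 + 0 + 0 + 1 + 0 + 0 + 0 = 2 ≡ 0 (mod 2).
s = (0, 0, 1, 0)^T — this equals column 2 of H (binary 0010), so error is at position 2.
Correct: flip bit 2 of r = 110001011101000 to get c = 100001011101000.


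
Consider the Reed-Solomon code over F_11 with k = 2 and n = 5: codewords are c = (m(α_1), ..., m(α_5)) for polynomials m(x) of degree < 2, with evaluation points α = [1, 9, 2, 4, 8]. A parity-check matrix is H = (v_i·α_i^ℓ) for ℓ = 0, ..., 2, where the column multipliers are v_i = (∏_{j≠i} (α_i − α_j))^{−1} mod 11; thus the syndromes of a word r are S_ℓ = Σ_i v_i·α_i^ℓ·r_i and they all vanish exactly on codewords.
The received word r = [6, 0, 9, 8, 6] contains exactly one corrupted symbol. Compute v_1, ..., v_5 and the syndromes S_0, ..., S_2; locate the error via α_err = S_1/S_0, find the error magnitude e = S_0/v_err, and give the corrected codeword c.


S = (8, 8, 8), error at position 1, error magnitude e = 2, c = [4, 0, 9, 8, 6].

Step 1: column multipliers v_i = (∏_{j≠i}(α_i − α_j))^{−1} mod 11.
  i = 1 (α = 1): (1−9)(1−2)(1−4)(1−8) = (−8)·(−1)·(−3)·(−7) = 168 ≡ 3, so v_1 = 3^{−1} = 4 (mod 11).
  i = 2 (α = 9): (9−1)(9−2)(9−4)(9−8) = 8·7·5·1 = 280 ≡ 5, so v_2 = 5^{−1} = 9 (mod 11).
  i = 3 (α = 2): (2−1)(2−9)(2−4)(2−8) = 1·(−7)·(−2)·(−6) = −84 ≡ 4, so v_3 = 4^{−1} = 3 (mod 11).
  i = 4 (α = 4): (4−1)(4−9)(4−2)(4−8) = 3·(−5)·2·(−4) = 120 ≡ 10, so v_4 = 10^{−1} = 10 (mod 11).
  i = 5 (α = 8): (8−1)(8−9)(8−2)(8−4) = 7·(−1)·6·4 = −168 ≡ 8, so v_5 = 8^{−1} = 7 (mod 11).
  v = [4, 9, 3, 10, 7].
Step 2: syndromes of r = [6, 0, 9, 8, 6] (all sums mod 11).
  S_0 = Σ v_i r_i = 4·6 + 9·0 + 3·9 + 10·8 + 7·6 = 173 ≡ 8.
  S_1 = Σ v_i α_i r_i = 4·1·6 + 9·9·0 + 3·2·9 + 10·4·8 + 7·8·6 = 734 ≡ 8.
  α_i^2 mod 11 = [1, 4, 4, 5, 9].
  S_2 = Σ v_i α_i^2 r_i = 4·1·6 + 9·4·0 + 3·4·9 + 10·5·8 + 7·9·6 = 910 ≡ 8.
  S = (8, 8, 8) ≠ 0, so r is not a codeword (an error is present).
Step 3: locate the error. For a single error e at position i, S_ℓ = v_i·e·α_i^ℓ, so α_err = S_1/S_0.
  S_0^{−1} = 8^{−1} = 7 (mod 11), so α_err = 8·7 = 56 ≡ 1 = α_1. Error position i = 1.
  Consistency check: S_2/S_1 = 8·7 = 56 ≡ 1 = α_err ✓ (single-error assumption holds).
Step 4: error magnitude e = S_0/v_1 = S_0·∏_{j≠1}(α_1 − α_j) = 8·3 = 24 ≡ 2 (mod 11).
Step 5: correct position 1: c_1 = r_1 − e = 6 − 2 ≡ 4 (mod 11). Hence c = [4, 0, 9, 8, 6].
  Check: interpolating c through the α_i gives m(x) = 10 + 5·x (degree < 2) with m(α_i) = c_i for every i, so c is indeed a codeword.


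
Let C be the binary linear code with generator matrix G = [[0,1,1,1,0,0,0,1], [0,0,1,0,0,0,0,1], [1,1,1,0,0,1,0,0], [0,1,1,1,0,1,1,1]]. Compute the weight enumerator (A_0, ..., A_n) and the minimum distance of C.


Weight distribution: A_0 = 1, A_2 = 3, A_4 = 11, A_6 = 1. Minimum distance d = 2.

Enumerate all 2^4 = 16 messages m ∈ F_2^4.
For each, compute codeword c = mG in F_2^8, then tally its weight.
  m = 0000 → c = 00000000, weight = 0.
  m = 1000 → c = 01110001, weight = 4.
  m = 0100 → c = 00100001, weight = 2.
  m = 1100 → c = 01010000, weight = 2.
  m = 0010 → c = 11100100, weight = 4.
  m = 1010 → c = 10010101, weight = 4.
  m = 0110 → c = 11000101, weight = 4.
  m = 1110 → c = 10110100, weight = 4.
  m = 0001 → c = 01110111, weight = 6.
  m = 1001 → c = 00000110, weight = 2.
  m = 0101 → c = 01010110, weight = 4.
  m = 1101 → c = 00100111, weight = 4.
  m = 0011 → c = 10010011, weight = 4.
  m = 1011 → c = 11100010, weight = 4.
  m = 0111 → c = 10110010, weight = 4.
  m = 1111 → c = 11000011, weight = 4.
Tally weights:
  weight 0: 1 codewords.
  weight 2: 3 codewords.
  weight 4: 11 codewords.
  weight 6: 1 codewords.
Minimum distance d = smallest w > 0 with A_w > 0 = 2.
Sanity: Σ A_w = 16 = 2^4 = 16 ✓.


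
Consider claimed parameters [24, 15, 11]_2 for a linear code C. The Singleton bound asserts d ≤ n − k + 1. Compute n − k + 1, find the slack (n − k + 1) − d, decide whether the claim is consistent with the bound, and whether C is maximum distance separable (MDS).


Singleton RHS = n − k + 1 = 10, slack = -1, bound violated (no such code; not MDS).

Singleton bound: d ≤ n − k + 1.
Here n = 24, k = 15, so n − k + 1 = 10.
Given d = 11, check d ≤ 10: NO.
Slack = (n − k + 1) − d = -1.
The slack is negative: d = 11 exceeds n − k + 1 = 10 by 1, so the Singleton bound is violated and no linear [24, 15, 11]_2 code can exist. In particular it is not MDS (MDS requires d = n − k + 1 exactly).
Description: the claimed parameters are [24, 15, 11]_2; such a code would be impossible (violates the Singleton bound).


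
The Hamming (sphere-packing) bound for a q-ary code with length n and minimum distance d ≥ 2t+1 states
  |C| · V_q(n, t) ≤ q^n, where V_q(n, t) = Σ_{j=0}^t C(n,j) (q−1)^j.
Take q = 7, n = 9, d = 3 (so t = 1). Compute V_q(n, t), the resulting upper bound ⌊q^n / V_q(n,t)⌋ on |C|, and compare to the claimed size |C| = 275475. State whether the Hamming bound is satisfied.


V_q(n, t) = 55, q^n = 40353607, Hamming bound = 733701, |C| = 275475 ≤ bound (satisfied).

Step 1: Compute V_q(n, t) = Σ_{j=0}^1 C(n, j) (q−1)^j.
  j = 0: C(9,0)·(6)^0 = 1·1 = 1.
  j = 1: C(9,1)·(6)^1 = 9·6 = 54.
  V_q(n, t) = 1 + 54 = 55.
Step 2: q^n = 7^9 = 40353607.
Step 3: Hamming bound ⌊q^n / V_q(n,t)⌋ = ⌊40353607/55⌋ = 733701.
Step 4: Compare |C| = 275475 to 733701: satisfied.
The claimed |C| lies below the Hamming bound.


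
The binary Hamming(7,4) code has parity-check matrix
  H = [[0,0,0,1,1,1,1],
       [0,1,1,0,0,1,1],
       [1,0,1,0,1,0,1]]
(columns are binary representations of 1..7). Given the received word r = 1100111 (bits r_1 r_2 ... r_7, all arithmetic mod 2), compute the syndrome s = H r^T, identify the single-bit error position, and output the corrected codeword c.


s = (1, 1, 1)^T, error position = 7, corrected codeword c = 1100110

Compute s = H r^T mod 2 one row at a time:
  s_1 = 0 + 1 + 1 + 1 = 3 ≡ 1 (mod 2).
  s_2 = 1 + 0 + 1 + 1 = 3 ≡ 1 (mod 2).
  s_3 = 1 + 0 + 1 + 1 = 3 ≡ 1 (mod 2).
s = (1, 1, 1)^T — this equals column 7 of H (binary 111), so error is at position 7.
Correct: flip bit 7 of r = 1100111 to get c = 1100110.


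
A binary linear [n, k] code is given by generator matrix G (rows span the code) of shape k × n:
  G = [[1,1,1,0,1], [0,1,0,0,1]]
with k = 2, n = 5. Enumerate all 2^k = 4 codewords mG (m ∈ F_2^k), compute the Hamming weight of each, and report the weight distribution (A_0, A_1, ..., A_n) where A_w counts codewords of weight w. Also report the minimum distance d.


Weight distribution: A_0 = 1, A_2 = 2, A_4 = 1. Minimum distance d = 2.

Enumerate all 2^2 = 4 messages m ∈ F_2^2.
For each, compute codeword c = mG in F_2^5, then tally its weight.
  m = 00 → c = 00000, weight = 0.
  m = 10 → c = 11101, weight = 4.
  m = 01 → c = 01001, weight = 2.
  m = 11 → c = 10100, weight = 2.
Tally weights:
  weight 0: 1 codewords.
  weight 2: 2 codewords.
  weight 4: 1 codewords.
Minimum distance d = smallest w > 0 with A_w > 0 = 2.
Sanity: Σ A_w = 4 = 2^2 = 4 ✓.
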